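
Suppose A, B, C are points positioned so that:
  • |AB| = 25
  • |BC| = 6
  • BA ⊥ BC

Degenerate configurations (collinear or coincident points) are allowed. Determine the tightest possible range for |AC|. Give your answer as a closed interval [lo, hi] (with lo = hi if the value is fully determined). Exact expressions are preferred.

|AC| = √(661)  (≈ 25.7099)

|AB| ∈ {25}
|BC| ∈ {6}
|AC| ∈ {√(661)}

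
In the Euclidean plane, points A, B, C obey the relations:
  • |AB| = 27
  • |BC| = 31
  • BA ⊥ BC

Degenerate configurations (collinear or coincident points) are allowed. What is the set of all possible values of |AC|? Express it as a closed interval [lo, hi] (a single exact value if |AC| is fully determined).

|AB| ∈ {27}
|BC| ∈ {31}
|AC| ∈ {13·√(10)}

|AC| = 13·√(10)  (≈ 41.1096)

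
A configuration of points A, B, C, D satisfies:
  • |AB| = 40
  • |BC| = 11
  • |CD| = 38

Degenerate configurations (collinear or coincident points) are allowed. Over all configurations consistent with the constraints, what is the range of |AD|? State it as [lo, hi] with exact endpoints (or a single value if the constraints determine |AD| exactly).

|AD| ∈ [0, 89]  (≈ [0.0000, 89.0000])

|AB| ∈ {40}
|BC| ∈ {11}
|CD| ∈ {38}
|AC| ∈ [29, 51]
|BD| ∈ [27, 49]
|AD| ∈ [0, 89]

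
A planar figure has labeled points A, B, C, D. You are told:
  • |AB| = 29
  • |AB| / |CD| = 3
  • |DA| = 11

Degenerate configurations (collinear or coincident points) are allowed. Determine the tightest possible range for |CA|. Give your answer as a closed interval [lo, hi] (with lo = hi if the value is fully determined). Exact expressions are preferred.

|CA| ∈ [4/3, 62/3]  (≈ [1.3333, 20.6667])

|AB| ∈ {29}
|AD| ∈ {11}
|CD| ∈ {29/3}
|BD| ∈ [18, 40]
|AC| ∈ [4/3, 62/3]
|BC| ∈ [25/3, 149/3]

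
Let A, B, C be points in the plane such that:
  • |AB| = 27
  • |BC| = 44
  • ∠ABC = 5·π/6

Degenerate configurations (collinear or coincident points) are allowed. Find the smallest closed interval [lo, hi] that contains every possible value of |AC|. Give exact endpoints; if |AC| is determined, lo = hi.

|AB| ∈ {27}
|BC| ∈ {44}
|AC| ∈ {√(1188·√(3) + 2665)}

|AC| = √(1188·√(3) + 2665)  (≈ 68.7217)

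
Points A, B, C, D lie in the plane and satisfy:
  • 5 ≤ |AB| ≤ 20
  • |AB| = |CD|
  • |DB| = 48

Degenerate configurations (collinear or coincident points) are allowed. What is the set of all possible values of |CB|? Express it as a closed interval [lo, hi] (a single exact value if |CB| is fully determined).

|AB| ∈ [5, 20]
|BD| ∈ {48}
|CD| ∈ [5, 20]
|AD| ∈ [28, 68]
|BC| ∈ [28, 68]
|AC| ∈ [8, 88]

|CB| ∈ [28, 68]  (≈ [28.0000, 68.0000])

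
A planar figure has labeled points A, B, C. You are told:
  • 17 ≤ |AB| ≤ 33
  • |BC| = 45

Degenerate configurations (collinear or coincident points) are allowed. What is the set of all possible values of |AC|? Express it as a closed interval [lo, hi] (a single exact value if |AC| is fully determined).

|AC| ∈ [12, 78]  (≈ [12.0000, 78.0000])

|AB| ∈ [17, 33]
|BC| ∈ {45}
|AC| ∈ [12, 78]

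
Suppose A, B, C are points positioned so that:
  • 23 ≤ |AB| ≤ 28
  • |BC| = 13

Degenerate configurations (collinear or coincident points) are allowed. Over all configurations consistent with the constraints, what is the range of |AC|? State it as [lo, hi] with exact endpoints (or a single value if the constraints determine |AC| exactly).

|AB| ∈ [23, 28]
|BC| ∈ {13}
|AC| ∈ [10, 41]

|AC| ∈ [10, 41]  (≈ [10.0000, 41.0000])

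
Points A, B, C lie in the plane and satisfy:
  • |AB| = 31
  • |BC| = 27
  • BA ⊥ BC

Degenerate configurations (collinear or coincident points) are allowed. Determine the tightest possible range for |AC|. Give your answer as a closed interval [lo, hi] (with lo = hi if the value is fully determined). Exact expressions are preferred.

|AB| ∈ {31}
|BC| ∈ {27}
|AC| ∈ {13·√(10)}

|AC| = 13·√(10)  (≈ 41.1096)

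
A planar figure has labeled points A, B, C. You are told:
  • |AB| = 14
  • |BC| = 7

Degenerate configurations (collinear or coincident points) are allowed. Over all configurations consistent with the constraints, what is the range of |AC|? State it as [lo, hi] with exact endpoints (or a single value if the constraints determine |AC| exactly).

|AC| ∈ [7, 21]  (≈ [7.0000, 21.0000])

|AB| ∈ {14}
|BC| ∈ {7}
|AC| ∈ [7, 21]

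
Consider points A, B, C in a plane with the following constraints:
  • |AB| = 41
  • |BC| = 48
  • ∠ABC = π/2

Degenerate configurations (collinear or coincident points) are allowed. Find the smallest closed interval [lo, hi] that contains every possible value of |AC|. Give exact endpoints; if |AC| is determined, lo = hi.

|AC| = √(3985)  (≈ 63.1269)

|AB| ∈ {41}
|BC| ∈ {48}
|AC| ∈ {√(3985)}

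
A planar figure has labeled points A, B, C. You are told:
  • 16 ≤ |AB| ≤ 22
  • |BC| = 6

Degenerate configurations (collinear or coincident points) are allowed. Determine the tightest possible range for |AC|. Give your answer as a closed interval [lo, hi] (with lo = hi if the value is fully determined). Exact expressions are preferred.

|AC| ∈ [10, 28]  (≈ [10.0000, 28.0000])

|AB| ∈ [16, 22]
|BC| ∈ {6}
|AC| ∈ [10, 28]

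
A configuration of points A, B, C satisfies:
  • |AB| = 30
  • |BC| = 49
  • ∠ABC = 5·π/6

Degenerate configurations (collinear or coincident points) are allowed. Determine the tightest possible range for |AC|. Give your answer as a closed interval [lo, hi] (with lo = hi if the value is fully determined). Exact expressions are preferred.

|AB| ∈ {30}
|BC| ∈ {49}
|AC| ∈ {√(1470·√(3) + 3301)}

|AC| = √(1470·√(3) + 3301)  (≈ 76.4664)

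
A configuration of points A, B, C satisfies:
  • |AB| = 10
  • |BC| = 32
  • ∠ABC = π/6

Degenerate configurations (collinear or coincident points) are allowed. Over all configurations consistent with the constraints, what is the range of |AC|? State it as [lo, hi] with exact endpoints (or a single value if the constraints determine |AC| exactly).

|AC| = 2·√(281 - 80·√(3))  (≈ 23.8693)

|AB| ∈ {10}
|BC| ∈ {32}
|AC| ∈ {2·√(281 - 80·√(3))}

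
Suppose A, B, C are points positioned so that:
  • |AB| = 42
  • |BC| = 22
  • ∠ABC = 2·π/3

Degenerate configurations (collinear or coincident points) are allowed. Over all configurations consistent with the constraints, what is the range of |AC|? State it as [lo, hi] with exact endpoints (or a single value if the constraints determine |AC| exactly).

|AB| ∈ {42}
|BC| ∈ {22}
|AC| ∈ {2·√(793)}

|AC| = 2·√(793)  (≈ 56.3205)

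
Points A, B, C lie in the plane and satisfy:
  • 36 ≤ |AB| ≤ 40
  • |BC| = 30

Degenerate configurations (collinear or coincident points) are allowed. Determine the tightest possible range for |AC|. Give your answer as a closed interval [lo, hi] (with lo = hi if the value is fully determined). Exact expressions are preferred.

|AB| ∈ [36, 40]
|BC| ∈ {30}
|AC| ∈ [6, 70]

|AC| ∈ [6, 70]  (≈ [6.0000, 70.0000])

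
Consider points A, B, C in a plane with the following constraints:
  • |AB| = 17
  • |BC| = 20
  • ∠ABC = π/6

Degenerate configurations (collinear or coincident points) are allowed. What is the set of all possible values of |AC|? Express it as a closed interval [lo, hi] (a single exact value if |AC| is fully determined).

|AC| = √(689 - 340·√(3))  (≈ 10.0051)

|AB| ∈ {17}
|BC| ∈ {20}
|AC| ∈ {√(689 - 340·√(3))}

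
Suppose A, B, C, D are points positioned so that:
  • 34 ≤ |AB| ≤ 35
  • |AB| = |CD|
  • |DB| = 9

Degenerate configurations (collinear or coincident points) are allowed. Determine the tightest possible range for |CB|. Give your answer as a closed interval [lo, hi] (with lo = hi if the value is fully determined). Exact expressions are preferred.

|CB| ∈ [25, 44]  (≈ [25.0000, 44.0000])

|AB| ∈ [34, 35]
|BD| ∈ {9}
|CD| ∈ [34, 35]
|AD| ∈ [25, 44]
|BC| ∈ [25, 44]
|AC| ∈ [0, 79]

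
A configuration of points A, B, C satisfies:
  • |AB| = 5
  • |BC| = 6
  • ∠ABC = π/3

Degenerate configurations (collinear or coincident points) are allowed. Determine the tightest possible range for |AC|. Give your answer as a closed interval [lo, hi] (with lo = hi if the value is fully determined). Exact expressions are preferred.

|AC| = √(31)  (≈ 5.5678)

|AB| ∈ {5}
|BC| ∈ {6}
|AC| ∈ {√(31)}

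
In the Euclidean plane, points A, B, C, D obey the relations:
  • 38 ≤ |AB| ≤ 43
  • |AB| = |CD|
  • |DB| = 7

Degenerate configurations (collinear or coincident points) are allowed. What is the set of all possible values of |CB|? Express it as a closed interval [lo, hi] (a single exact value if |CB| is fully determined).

|CB| ∈ [31, 50]  (≈ [31.0000, 50.0000])

|AB| ∈ [38, 43]
|BD| ∈ {7}
|CD| ∈ [38, 43]
|AD| ∈ [31, 50]
|BC| ∈ [31, 50]
|AC| ∈ [0, 93]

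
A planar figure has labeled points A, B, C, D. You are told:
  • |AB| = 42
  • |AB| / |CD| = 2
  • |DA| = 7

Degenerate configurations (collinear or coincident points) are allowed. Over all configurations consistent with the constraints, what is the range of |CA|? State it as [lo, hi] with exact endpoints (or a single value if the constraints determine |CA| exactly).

|CA| ∈ [14, 28]  (≈ [14.0000, 28.0000])

|AB| ∈ {42}
|AD| ∈ {7}
|CD| ∈ {21}
|BD| ∈ [35, 49]
|AC| ∈ [14, 28]
|BC| ∈ [14, 70]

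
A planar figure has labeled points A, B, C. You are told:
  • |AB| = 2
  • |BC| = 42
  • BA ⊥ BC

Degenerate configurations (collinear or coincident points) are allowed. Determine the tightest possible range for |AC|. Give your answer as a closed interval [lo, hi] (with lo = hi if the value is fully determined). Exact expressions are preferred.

|AB| ∈ {2}
|BC| ∈ {42}
|AC| ∈ {2·√(442)}

|AC| = 2·√(442)  (≈ 42.0476)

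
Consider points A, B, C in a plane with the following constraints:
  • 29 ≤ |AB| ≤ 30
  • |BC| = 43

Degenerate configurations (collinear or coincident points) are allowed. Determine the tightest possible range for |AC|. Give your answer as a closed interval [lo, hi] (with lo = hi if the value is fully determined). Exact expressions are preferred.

|AC| ∈ [13, 73]  (≈ [13.0000, 73.0000])

|AB| ∈ [29, 30]
|BC| ∈ {43}
|AC| ∈ [13, 73]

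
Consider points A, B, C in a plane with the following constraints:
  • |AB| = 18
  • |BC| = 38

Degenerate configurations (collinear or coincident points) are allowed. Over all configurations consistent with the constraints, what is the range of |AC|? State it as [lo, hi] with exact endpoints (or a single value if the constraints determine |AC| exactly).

|AC| ∈ [20, 56]  (≈ [20.0000, 56.0000])

|AB| ∈ {18}
|BC| ∈ {38}
|AC| ∈ [20, 56]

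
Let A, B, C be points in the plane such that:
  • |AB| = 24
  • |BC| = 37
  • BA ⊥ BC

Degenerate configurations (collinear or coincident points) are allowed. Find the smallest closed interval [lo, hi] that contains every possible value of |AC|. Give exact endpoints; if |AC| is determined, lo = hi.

|AC| = √(1945)  (≈ 44.1022)

|AB| ∈ {24}
|BC| ∈ {37}
|AC| ∈ {√(1945)}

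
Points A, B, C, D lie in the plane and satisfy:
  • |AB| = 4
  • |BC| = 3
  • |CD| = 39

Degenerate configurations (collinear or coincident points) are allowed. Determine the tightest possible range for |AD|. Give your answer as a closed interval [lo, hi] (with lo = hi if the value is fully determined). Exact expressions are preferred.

|AD| ∈ [32, 46]  (≈ [32.0000, 46.0000])

|AB| ∈ {4}
|BC| ∈ {3}
|CD| ∈ {39}
|AC| ∈ [1, 7]
|BD| ∈ [36, 42]
|AD| ∈ [32, 46]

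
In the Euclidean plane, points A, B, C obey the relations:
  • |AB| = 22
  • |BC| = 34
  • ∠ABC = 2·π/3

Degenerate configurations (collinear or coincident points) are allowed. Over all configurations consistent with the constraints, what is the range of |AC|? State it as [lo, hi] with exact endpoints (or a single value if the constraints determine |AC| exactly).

|AC| = 2·√(597)  (≈ 48.8672)

|AB| ∈ {22}
|BC| ∈ {34}
|AC| ∈ {2·√(597)}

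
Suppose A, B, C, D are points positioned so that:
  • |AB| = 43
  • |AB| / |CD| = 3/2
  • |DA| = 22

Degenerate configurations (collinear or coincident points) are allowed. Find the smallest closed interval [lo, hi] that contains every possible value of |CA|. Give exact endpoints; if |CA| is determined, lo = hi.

|CA| ∈ [20/3, 152/3]  (≈ [6.6667, 50.6667])

|AB| ∈ {43}
|AD| ∈ {22}
|CD| ∈ {86/3}
|BD| ∈ [21, 65]
|AC| ∈ [20/3, 152/3]
|BC| ∈ [0, 281/3]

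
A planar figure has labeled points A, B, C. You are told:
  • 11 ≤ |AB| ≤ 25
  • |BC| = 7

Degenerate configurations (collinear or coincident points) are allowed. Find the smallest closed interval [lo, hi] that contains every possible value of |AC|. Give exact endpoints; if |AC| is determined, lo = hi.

|AC| ∈ [4, 32]  (≈ [4.0000, 32.0000])

|AB| ∈ [11, 25]
|BC| ∈ {7}
|AC| ∈ [4, 32]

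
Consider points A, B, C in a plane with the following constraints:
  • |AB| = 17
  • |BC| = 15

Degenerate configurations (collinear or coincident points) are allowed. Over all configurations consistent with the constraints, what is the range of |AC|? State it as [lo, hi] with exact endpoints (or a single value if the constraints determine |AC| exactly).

|AC| ∈ [2, 32]  (≈ [2.0000, 32.0000])

|AB| ∈ {17}
|BC| ∈ {15}
|AC| ∈ [2, 32]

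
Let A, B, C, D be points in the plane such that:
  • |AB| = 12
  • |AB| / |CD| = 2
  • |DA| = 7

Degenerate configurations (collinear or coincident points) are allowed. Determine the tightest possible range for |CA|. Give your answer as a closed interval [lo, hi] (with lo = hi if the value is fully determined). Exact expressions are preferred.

|CA| ∈ [1, 13]  (≈ [1.0000, 13.0000])

|AB| ∈ {12}
|AD| ∈ {7}
|CD| ∈ {6}
|BD| ∈ [5, 19]
|AC| ∈ [1, 13]
|BC| ∈ [0, 25]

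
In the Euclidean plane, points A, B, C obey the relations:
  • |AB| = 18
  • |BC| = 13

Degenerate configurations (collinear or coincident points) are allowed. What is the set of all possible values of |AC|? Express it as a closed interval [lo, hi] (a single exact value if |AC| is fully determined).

|AB| ∈ {18}
|BC| ∈ {13}
|AC| ∈ [5, 31]

|AC| ∈ [5, 31]  (≈ [5.0000, 31.0000])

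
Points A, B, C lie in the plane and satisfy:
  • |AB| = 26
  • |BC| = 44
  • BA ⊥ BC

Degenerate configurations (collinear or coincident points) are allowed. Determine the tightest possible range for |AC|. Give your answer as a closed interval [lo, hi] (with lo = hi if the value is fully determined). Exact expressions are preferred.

|AB| ∈ {26}
|BC| ∈ {44}
|AC| ∈ {2·√(653)}

|AC| = 2·√(653)  (≈ 51.1077)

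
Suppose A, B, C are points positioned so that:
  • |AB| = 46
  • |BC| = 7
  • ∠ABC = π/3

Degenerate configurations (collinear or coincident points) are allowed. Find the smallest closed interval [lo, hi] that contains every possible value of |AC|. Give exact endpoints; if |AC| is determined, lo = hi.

|AB| ∈ {46}
|BC| ∈ {7}
|AC| ∈ {√(1843)}

|AC| = √(1843)  (≈ 42.9302)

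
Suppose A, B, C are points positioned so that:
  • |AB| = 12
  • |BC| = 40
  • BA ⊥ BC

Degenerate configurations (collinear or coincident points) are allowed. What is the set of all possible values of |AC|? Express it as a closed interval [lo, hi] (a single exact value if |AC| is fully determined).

|AB| ∈ {12}
|BC| ∈ {40}
|AC| ∈ {4·√(109)}

|AC| = 4·√(109)  (≈ 41.7612)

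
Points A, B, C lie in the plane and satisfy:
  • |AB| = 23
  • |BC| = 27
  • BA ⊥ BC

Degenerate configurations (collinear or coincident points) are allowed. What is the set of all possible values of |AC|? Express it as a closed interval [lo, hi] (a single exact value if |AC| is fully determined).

|AB| ∈ {23}
|BC| ∈ {27}
|AC| ∈ {√(1258)}

|AC| = √(1258)  (≈ 35.4683)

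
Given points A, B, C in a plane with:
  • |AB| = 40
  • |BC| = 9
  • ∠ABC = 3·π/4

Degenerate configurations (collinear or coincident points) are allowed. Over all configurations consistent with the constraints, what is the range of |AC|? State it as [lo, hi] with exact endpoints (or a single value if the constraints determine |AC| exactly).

|AB| ∈ {40}
|BC| ∈ {9}
|AC| ∈ {√(360·√(2) + 1681)}

|AC| = √(360·√(2) + 1681)  (≈ 46.7987)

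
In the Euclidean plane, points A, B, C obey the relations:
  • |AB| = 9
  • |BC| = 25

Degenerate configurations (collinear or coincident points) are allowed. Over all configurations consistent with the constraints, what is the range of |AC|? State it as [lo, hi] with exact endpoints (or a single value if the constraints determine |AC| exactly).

|AC| ∈ [16, 34]  (≈ [16.0000, 34.0000])

|AB| ∈ {9}
|BC| ∈ {25}
|AC| ∈ [16, 34]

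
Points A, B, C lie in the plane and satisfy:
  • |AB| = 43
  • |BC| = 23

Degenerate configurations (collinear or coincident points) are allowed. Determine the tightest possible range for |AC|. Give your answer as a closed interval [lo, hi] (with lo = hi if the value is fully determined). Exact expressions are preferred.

|AC| ∈ [20, 66]  (≈ [20.0000, 66.0000])

|AB| ∈ {43}
|BC| ∈ {23}
|AC| ∈ [20, 66]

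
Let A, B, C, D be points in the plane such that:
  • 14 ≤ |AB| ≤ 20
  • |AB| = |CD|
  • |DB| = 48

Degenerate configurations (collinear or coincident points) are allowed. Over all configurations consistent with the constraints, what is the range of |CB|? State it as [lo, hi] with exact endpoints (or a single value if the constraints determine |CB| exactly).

|CB| ∈ [28, 68]  (≈ [28.0000, 68.0000])

|AB| ∈ [14, 20]
|BD| ∈ {48}
|CD| ∈ [14, 20]
|AD| ∈ [28, 68]
|BC| ∈ [28, 68]
|AC| ∈ [8, 88]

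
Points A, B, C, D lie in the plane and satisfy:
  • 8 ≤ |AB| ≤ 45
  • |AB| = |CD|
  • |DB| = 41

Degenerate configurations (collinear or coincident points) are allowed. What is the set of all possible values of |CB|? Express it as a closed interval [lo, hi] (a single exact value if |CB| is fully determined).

|CB| ∈ [0, 86]  (≈ [0.0000, 86.0000])

|AB| ∈ [8, 45]
|BD| ∈ {41}
|CD| ∈ [8, 45]
|AD| ∈ [0, 86]
|BC| ∈ [0, 86]
|AC| ∈ [0, 131]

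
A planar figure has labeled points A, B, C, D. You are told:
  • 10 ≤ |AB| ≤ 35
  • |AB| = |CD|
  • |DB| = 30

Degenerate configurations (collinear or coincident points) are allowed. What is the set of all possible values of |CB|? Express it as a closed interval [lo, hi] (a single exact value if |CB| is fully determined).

|CB| ∈ [0, 65]  (≈ [0.0000, 65.0000])

|AB| ∈ [10, 35]
|BD| ∈ {30}
|CD| ∈ [10, 35]
|AD| ∈ [0, 65]
|BC| ∈ [0, 65]
|AC| ∈ [0, 100]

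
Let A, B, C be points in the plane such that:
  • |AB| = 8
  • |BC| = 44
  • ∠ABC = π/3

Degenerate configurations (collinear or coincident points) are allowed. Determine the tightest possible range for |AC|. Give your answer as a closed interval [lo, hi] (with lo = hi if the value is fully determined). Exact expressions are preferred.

|AC| = 4·√(103)  (≈ 40.5956)

|AB| ∈ {8}
|BC| ∈ {44}
|AC| ∈ {4·√(103)}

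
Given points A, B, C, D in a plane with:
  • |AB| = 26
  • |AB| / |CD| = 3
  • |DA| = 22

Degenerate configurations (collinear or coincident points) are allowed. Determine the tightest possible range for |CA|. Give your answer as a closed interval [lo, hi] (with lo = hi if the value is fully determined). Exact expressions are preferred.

|CA| ∈ [40/3, 92/3]  (≈ [13.3333, 30.6667])

|AB| ∈ {26}
|AD| ∈ {22}
|CD| ∈ {26/3}
|BD| ∈ [4, 48]
|AC| ∈ [40/3, 92/3]
|BC| ∈ [0, 170/3]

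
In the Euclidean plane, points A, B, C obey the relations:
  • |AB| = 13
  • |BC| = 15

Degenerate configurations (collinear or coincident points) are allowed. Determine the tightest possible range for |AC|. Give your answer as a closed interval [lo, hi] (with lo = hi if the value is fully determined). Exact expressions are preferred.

|AC| ∈ [2, 28]  (≈ [2.0000, 28.0000])

|AB| ∈ {13}
|BC| ∈ {15}
|AC| ∈ [2, 28]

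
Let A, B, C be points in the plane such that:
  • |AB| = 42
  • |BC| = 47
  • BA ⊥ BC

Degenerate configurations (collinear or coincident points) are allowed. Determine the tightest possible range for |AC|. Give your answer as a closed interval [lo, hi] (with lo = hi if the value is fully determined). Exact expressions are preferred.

|AC| = √(3973)  (≈ 63.0317)

|AB| ∈ {42}
|BC| ∈ {47}
|AC| ∈ {√(3973)}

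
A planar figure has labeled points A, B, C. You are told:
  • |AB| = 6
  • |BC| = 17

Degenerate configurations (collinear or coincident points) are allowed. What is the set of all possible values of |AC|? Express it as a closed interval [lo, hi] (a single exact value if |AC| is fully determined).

|AB| ∈ {6}
|BC| ∈ {17}
|AC| ∈ [11, 23]

|AC| ∈ [11, 23]  (≈ [11.0000, 23.0000])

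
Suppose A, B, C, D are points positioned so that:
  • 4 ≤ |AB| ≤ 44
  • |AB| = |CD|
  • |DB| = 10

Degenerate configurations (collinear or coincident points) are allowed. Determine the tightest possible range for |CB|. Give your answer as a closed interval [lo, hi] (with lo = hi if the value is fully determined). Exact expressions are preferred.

|CB| ∈ [0, 54]  (≈ [0.0000, 54.0000])

|AB| ∈ [4, 44]
|BD| ∈ {10}
|CD| ∈ [4, 44]
|AD| ∈ [0, 54]
|BC| ∈ [0, 54]
|AC| ∈ [0, 98]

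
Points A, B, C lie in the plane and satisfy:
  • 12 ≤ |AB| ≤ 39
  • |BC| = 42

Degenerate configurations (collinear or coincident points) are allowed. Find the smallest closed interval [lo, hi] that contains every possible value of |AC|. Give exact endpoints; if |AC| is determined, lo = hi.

|AB| ∈ [12, 39]
|BC| ∈ {42}
|AC| ∈ [3, 81]

|AC| ∈ [3, 81]  (≈ [3.0000, 81.0000])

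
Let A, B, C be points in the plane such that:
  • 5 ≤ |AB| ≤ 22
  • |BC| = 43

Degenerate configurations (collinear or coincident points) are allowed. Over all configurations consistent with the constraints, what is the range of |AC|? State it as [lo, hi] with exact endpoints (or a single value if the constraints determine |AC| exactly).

|AC| ∈ [21, 65]  (≈ [21.0000, 65.0000])

|AB| ∈ [5, 22]
|BC| ∈ {43}
|AC| ∈ [21, 65]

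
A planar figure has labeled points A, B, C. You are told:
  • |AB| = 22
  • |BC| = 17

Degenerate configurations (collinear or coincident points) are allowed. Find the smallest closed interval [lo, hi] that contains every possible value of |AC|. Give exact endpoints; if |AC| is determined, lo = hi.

|AB| ∈ {22}
|BC| ∈ {17}
|AC| ∈ [5, 39]

|AC| ∈ [5, 39]  (≈ [5.0000, 39.0000])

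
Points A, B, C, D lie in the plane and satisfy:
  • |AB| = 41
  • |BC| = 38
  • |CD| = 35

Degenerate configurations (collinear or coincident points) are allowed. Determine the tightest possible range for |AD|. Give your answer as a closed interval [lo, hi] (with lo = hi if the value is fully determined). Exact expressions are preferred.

|AD| ∈ [0, 114]  (≈ [0.0000, 114.0000])

|AB| ∈ {41}
|BC| ∈ {38}
|CD| ∈ {35}
|AC| ∈ [3, 79]
|BD| ∈ [3, 73]
|AD| ∈ [0, 114]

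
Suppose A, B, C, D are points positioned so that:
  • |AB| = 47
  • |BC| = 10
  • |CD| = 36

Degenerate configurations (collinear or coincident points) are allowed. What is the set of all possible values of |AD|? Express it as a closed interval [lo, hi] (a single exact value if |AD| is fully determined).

|AD| ∈ [1, 93]  (≈ [1.0000, 93.0000])

|AB| ∈ {47}
|BC| ∈ {10}
|CD| ∈ {36}
|AC| ∈ [37, 57]
|BD| ∈ [26, 46]
|AD| ∈ [1, 93]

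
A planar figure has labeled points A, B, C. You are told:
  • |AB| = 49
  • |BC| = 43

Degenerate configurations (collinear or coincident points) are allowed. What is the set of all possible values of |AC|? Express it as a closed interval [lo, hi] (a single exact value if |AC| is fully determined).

|AC| ∈ [6, 92]  (≈ [6.0000, 92.0000])

|AB| ∈ {49}
|BC| ∈ {43}
|AC| ∈ [6, 92]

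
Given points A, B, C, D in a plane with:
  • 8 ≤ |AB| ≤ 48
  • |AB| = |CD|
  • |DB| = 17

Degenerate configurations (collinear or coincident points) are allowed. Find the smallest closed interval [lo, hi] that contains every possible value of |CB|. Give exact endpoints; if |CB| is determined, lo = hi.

|AB| ∈ [8, 48]
|BD| ∈ {17}
|CD| ∈ [8, 48]
|AD| ∈ [0, 65]
|BC| ∈ [0, 65]
|AC| ∈ [0, 113]

|CB| ∈ [0, 65]  (≈ [0.0000, 65.0000])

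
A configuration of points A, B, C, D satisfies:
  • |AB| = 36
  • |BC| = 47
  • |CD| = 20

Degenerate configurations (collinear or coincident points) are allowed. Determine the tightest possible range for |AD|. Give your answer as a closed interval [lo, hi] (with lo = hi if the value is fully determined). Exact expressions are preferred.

|AD| ∈ [0, 103]  (≈ [0.0000, 103.0000])

|AB| ∈ {36}
|BC| ∈ {47}
|CD| ∈ {20}
|AC| ∈ [11, 83]
|BD| ∈ [27, 67]
|AD| ∈ [0, 103]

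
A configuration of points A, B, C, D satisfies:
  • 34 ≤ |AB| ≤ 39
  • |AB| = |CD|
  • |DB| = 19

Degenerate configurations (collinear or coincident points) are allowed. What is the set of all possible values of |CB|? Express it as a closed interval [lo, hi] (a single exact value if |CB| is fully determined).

|AB| ∈ [34, 39]
|BD| ∈ {19}
|CD| ∈ [34, 39]
|AD| ∈ [15, 58]
|BC| ∈ [15, 58]
|AC| ∈ [0, 97]

|CB| ∈ [15, 58]  (≈ [15.0000, 58.0000])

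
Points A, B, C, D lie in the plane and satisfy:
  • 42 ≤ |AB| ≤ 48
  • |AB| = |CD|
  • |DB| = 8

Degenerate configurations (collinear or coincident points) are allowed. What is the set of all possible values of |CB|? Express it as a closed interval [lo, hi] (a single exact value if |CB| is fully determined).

|AB| ∈ [42, 48]
|BD| ∈ {8}
|CD| ∈ [42, 48]
|AD| ∈ [34, 56]
|BC| ∈ [34, 56]
|AC| ∈ [0, 104]

|CB| ∈ [34, 56]  (≈ [34.0000, 56.0000])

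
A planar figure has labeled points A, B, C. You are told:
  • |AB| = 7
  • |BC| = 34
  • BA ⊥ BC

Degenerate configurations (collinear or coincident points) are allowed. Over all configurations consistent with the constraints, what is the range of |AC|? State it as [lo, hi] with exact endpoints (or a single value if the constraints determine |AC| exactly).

|AC| = √(1205)  (≈ 34.7131)

|AB| ∈ {7}
|BC| ∈ {34}
|AC| ∈ {√(1205)}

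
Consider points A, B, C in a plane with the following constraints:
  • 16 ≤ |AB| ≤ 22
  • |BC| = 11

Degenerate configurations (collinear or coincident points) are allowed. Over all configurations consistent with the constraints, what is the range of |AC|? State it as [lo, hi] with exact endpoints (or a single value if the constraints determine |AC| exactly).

|AB| ∈ [16, 22]
|BC| ∈ {11}
|AC| ∈ [5, 33]

|AC| ∈ [5, 33]  (≈ [5.0000, 33.0000])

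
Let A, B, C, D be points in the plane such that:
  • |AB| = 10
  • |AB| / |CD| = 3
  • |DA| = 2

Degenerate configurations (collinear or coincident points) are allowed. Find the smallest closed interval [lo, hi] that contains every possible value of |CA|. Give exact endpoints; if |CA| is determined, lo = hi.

|AB| ∈ {10}
|AD| ∈ {2}
|CD| ∈ {10/3}
|BD| ∈ [8, 12]
|AC| ∈ [4/3, 16/3]
|BC| ∈ [14/3, 46/3]

|CA| ∈ [4/3, 16/3]  (≈ [1.3333, 5.3333])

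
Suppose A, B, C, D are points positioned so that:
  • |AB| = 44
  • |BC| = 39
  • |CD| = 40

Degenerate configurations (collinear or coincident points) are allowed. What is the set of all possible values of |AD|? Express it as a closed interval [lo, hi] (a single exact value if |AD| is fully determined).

|AB| ∈ {44}
|BC| ∈ {39}
|CD| ∈ {40}
|AC| ∈ [5, 83]
|BD| ∈ [1, 79]
|AD| ∈ [0, 123]

|AD| ∈ [0, 123]  (≈ [0.0000, 123.0000])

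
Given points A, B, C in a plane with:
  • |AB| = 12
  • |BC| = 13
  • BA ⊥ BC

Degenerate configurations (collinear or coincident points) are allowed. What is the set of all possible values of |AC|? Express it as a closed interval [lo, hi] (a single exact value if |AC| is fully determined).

|AC| = √(313)  (≈ 17.6918)

|AB| ∈ {12}
|BC| ∈ {13}
|AC| ∈ {√(313)}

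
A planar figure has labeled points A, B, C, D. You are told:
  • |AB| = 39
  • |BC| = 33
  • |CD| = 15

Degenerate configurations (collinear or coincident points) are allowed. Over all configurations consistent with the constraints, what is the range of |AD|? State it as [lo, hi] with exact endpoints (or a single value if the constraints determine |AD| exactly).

|AD| ∈ [0, 87]  (≈ [0.0000, 87.0000])

|AB| ∈ {39}
|BC| ∈ {33}
|CD| ∈ {15}
|AC| ∈ [6, 72]
|BD| ∈ [18, 48]
|AD| ∈ [0, 87]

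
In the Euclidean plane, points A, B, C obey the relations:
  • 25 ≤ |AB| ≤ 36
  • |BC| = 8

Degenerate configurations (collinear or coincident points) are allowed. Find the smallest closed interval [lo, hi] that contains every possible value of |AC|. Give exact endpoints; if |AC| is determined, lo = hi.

|AC| ∈ [17, 44]  (≈ [17.0000, 44.0000])

|AB| ∈ [25, 36]
|BC| ∈ {8}
|AC| ∈ [17, 44]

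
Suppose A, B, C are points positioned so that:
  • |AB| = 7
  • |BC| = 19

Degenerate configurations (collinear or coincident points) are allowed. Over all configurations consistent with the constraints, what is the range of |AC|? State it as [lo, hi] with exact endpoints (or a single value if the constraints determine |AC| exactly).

|AC| ∈ [12, 26]  (≈ [12.0000, 26.0000])

|AB| ∈ {7}
|BC| ∈ {19}
|AC| ∈ [12, 26]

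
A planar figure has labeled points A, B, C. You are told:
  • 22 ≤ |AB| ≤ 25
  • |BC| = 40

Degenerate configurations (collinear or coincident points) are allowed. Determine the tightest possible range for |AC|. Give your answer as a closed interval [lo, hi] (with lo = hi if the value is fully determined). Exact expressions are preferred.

|AB| ∈ [22, 25]
|BC| ∈ {40}
|AC| ∈ [15, 65]

|AC| ∈ [15, 65]  (≈ [15.0000, 65.0000])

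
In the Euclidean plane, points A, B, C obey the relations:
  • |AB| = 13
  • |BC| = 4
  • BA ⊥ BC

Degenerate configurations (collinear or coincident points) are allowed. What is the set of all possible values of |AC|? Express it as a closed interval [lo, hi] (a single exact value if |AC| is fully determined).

|AB| ∈ {13}
|BC| ∈ {4}
|AC| ∈ {√(185)}

|AC| = √(185)  (≈ 13.6015)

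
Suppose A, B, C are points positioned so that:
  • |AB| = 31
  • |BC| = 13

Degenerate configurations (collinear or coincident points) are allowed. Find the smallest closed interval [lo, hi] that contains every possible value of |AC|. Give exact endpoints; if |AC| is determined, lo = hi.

|AB| ∈ {31}
|BC| ∈ {13}
|AC| ∈ [18, 44]

|AC| ∈ [18, 44]  (≈ [18.0000, 44.0000])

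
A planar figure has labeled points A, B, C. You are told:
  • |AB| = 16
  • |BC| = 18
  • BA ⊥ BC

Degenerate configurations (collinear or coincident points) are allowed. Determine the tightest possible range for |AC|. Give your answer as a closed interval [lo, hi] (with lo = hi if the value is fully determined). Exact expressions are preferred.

|AC| = 2·√(145)  (≈ 24.0832)

|AB| ∈ {16}
|BC| ∈ {18}
|AC| ∈ {2·√(145)}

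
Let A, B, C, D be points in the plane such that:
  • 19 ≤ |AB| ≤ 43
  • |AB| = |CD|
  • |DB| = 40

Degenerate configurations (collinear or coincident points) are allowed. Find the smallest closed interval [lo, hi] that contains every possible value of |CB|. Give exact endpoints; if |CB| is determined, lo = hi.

|CB| ∈ [0, 83]  (≈ [0.0000, 83.0000])

|AB| ∈ [19, 43]
|BD| ∈ {40}
|CD| ∈ [19, 43]
|AD| ∈ [0, 83]
|BC| ∈ [0, 83]
|AC| ∈ [0, 126]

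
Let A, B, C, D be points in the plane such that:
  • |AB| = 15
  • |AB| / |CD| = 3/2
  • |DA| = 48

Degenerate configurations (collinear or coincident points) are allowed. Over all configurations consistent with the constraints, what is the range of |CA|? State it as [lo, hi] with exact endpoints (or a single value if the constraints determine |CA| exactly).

|AB| ∈ {15}
|AD| ∈ {48}
|CD| ∈ {10}
|BD| ∈ [33, 63]
|AC| ∈ [38, 58]
|BC| ∈ [23, 73]

|CA| ∈ [38, 58]  (≈ [38.0000, 58.0000])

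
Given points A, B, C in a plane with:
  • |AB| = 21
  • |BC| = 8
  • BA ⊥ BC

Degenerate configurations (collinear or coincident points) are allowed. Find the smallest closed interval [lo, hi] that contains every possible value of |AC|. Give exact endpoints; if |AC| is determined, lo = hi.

|AB| ∈ {21}
|BC| ∈ {8}
|AC| ∈ {√(505)}

|AC| = √(505)  (≈ 22.4722)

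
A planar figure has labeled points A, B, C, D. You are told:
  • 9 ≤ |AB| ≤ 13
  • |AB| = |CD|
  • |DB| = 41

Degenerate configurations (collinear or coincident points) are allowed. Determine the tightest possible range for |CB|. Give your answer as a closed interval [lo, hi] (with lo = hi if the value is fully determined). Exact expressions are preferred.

|CB| ∈ [28, 54]  (≈ [28.0000, 54.0000])

|AB| ∈ [9, 13]
|BD| ∈ {41}
|CD| ∈ [9, 13]
|AD| ∈ [28, 54]
|BC| ∈ [28, 54]
|AC| ∈ [15, 67]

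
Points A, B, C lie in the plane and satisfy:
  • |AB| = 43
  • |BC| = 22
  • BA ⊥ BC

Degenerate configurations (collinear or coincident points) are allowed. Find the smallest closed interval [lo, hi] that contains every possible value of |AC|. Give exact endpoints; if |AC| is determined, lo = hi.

|AB| ∈ {43}
|BC| ∈ {22}
|AC| ∈ {√(2333)}

|AC| = √(2333)  (≈ 48.3011)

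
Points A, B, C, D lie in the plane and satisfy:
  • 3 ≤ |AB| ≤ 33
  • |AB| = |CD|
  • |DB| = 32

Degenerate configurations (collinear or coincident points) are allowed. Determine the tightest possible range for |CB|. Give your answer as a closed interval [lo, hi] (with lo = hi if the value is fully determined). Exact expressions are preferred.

|CB| ∈ [0, 65]  (≈ [0.0000, 65.0000])

|AB| ∈ [3, 33]
|BD| ∈ {32}
|CD| ∈ [3, 33]
|AD| ∈ [0, 65]
|BC| ∈ [0, 65]
|AC| ∈ [0, 98]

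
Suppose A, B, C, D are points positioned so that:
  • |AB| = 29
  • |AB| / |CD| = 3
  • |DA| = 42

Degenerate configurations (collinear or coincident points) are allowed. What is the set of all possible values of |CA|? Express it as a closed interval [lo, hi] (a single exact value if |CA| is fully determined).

|AB| ∈ {29}
|AD| ∈ {42}
|CD| ∈ {29/3}
|BD| ∈ [13, 71]
|AC| ∈ [97/3, 155/3]
|BC| ∈ [10/3, 242/3]

|CA| ∈ [97/3, 155/3]  (≈ [32.3333, 51.6667])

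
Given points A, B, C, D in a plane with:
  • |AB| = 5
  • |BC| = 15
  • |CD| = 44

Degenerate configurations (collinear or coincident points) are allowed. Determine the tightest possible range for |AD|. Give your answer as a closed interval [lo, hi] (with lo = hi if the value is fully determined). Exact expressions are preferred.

|AD| ∈ [24, 64]  (≈ [24.0000, 64.0000])

|AB| ∈ {5}
|BC| ∈ {15}
|CD| ∈ {44}
|AC| ∈ [10, 20]
|BD| ∈ [29, 59]
|AD| ∈ [24, 64]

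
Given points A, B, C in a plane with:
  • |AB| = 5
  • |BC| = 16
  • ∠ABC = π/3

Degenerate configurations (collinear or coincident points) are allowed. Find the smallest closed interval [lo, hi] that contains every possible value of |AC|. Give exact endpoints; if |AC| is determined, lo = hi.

|AB| ∈ {5}
|BC| ∈ {16}
|AC| ∈ {√(201)}

|AC| = √(201)  (≈ 14.1774)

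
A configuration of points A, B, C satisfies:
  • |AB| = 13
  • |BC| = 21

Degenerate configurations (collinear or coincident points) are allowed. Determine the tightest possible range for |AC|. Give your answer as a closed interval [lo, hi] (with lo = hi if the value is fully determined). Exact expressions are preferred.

|AB| ∈ {13}
|BC| ∈ {21}
|AC| ∈ [8, 34]

|AC| ∈ [8, 34]  (≈ [8.0000, 34.0000])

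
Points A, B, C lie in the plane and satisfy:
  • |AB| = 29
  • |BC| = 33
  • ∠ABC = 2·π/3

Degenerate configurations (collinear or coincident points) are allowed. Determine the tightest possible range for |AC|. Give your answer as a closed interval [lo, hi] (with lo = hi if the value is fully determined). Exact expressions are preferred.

|AC| = √(2887)  (≈ 53.7308)

|AB| ∈ {29}
|BC| ∈ {33}
|AC| ∈ {√(2887)}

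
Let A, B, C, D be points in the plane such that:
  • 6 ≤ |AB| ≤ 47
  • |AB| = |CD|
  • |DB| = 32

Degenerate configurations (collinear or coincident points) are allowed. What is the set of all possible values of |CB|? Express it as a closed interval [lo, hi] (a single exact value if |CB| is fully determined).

|CB| ∈ [0, 79]  (≈ [0.0000, 79.0000])

|AB| ∈ [6, 47]
|BD| ∈ {32}
|CD| ∈ [6, 47]
|AD| ∈ [0, 79]
|BC| ∈ [0, 79]
|AC| ∈ [0, 126]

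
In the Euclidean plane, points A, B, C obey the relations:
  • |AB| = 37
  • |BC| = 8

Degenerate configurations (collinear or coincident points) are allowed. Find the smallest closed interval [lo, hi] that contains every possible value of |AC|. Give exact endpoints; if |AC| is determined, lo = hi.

|AB| ∈ {37}
|BC| ∈ {8}
|AC| ∈ [29, 45]

|AC| ∈ [29, 45]  (≈ [29.0000, 45.0000])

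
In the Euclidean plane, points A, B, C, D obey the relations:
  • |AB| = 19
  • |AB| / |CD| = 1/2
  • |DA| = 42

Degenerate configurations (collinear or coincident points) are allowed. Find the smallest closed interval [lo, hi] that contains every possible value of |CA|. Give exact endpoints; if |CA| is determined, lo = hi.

|CA| ∈ [4, 80]  (≈ [4.0000, 80.0000])

|AB| ∈ {19}
|AD| ∈ {42}
|CD| ∈ {38}
|BD| ∈ [23, 61]
|AC| ∈ [4, 80]
|BC| ∈ [0, 99]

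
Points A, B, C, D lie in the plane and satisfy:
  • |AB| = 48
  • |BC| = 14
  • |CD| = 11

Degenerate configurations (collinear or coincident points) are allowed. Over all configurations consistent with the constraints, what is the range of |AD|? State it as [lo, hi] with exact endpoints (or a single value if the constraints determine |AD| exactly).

|AB| ∈ {48}
|BC| ∈ {14}
|CD| ∈ {11}
|AC| ∈ [34, 62]
|BD| ∈ [3, 25]
|AD| ∈ [23, 73]

|AD| ∈ [23, 73]  (≈ [23.0000, 73.0000])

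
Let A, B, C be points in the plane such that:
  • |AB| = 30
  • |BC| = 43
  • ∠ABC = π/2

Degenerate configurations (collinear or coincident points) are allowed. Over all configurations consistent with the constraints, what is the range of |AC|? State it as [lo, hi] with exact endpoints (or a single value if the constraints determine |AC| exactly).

|AC| = √(2749)  (≈ 52.4309)

|AB| ∈ {30}
|BC| ∈ {43}
|AC| ∈ {√(2749)}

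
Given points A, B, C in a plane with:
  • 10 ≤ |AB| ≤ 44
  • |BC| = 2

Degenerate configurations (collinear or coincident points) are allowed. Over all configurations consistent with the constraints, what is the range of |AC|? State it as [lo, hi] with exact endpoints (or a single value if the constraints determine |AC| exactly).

|AC| ∈ [8, 46]  (≈ [8.0000, 46.0000])

|AB| ∈ [10, 44]
|BC| ∈ {2}
|AC| ∈ [8, 46]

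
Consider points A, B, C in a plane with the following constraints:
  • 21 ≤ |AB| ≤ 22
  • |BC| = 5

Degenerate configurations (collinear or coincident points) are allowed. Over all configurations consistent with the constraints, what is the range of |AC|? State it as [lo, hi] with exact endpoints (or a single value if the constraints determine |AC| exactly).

|AC| ∈ [16, 27]  (≈ [16.0000, 27.0000])

|AB| ∈ [21, 22]
|BC| ∈ {5}
|AC| ∈ [16, 27]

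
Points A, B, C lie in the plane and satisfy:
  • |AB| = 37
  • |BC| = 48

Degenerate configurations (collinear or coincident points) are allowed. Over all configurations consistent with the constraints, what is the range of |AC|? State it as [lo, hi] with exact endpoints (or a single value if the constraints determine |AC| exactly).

|AC| ∈ [11, 85]  (≈ [11.0000, 85.0000])

|AB| ∈ {37}
|BC| ∈ {48}
|AC| ∈ [11, 85]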